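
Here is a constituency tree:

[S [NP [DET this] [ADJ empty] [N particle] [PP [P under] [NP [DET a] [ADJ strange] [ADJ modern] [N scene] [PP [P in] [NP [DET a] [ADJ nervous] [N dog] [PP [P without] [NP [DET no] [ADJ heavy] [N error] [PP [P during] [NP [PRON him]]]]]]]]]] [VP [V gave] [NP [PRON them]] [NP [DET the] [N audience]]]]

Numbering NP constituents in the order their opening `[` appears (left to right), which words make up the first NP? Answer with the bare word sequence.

this empty particle under a strange modern scene in a nervous dog without no heavy error during him

The NP opening brackets appear, in order, over: "this empty particle under a strange modern scene in a nervous dog without no heavy error during him"; "a strange modern scene in a nervous dog without no heavy error during him"; "a nervous dog without no heavy error during him"; "no heavy error during him"; "him"; "them"; "the audience". The first one spans "this empty particle under a strange modern scene in a nervous dog without no heavy error during him".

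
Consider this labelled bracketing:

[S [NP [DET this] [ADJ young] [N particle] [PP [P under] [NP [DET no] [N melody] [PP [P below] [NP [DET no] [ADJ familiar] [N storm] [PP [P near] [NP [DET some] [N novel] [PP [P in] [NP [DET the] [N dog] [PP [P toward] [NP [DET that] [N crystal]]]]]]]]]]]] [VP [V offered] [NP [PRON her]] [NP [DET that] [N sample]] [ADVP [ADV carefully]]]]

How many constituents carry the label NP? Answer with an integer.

8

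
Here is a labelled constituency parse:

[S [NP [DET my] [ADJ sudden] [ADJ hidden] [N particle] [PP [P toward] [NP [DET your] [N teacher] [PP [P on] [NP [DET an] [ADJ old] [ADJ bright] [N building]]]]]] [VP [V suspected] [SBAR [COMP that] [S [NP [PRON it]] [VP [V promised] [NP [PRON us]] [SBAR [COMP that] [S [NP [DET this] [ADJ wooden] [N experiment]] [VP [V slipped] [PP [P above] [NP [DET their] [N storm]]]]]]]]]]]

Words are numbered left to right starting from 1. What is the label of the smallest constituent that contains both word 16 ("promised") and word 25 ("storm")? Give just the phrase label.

VP

Word 16 lies under S → VP → SBAR → S → VP → V; word 25 lies under S → VP → SBAR → S → VP → SBAR → S → VP → PP → NP → N. The lowest shared node is the VP.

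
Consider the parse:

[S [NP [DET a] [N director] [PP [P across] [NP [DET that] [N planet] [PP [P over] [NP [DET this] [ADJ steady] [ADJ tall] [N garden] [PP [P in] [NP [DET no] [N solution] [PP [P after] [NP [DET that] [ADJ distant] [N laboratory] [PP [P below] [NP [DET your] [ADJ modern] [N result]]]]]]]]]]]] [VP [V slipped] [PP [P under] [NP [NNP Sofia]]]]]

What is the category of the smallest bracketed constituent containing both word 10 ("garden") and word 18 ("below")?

NP

Word 10 lies under S → NP → PP → NP → PP → NP → N; word 18 lies under S → NP → PP → NP → PP → NP → PP → NP → PP → NP → PP → P. The lowest shared node is the NP.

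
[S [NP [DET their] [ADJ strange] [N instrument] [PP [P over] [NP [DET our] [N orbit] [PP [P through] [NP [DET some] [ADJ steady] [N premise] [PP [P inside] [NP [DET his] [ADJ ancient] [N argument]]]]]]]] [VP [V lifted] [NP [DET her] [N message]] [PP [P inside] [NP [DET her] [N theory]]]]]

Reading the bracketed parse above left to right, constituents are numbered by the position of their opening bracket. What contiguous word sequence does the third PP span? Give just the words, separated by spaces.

In left-to-right order the PP constituents are "over our orbit through some steady premise inside his ancient argument"; "through some steady premise inside his ancient argument"; "inside his ancient argument"; "inside her theory". Number 3 is "inside his ancient argument".

inside his ancient argument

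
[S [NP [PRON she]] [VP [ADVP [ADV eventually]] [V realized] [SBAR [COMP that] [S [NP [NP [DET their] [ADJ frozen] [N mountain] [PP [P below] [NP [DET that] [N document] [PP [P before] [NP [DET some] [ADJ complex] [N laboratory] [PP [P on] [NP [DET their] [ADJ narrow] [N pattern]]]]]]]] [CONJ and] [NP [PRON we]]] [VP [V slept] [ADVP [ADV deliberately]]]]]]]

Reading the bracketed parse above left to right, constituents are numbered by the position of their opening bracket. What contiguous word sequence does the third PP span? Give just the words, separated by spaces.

on their narrow pattern

Opening `[PP` markers occur at word positions 8, 11, 15; the third of these opens the constituent [PP on their narrow pattern].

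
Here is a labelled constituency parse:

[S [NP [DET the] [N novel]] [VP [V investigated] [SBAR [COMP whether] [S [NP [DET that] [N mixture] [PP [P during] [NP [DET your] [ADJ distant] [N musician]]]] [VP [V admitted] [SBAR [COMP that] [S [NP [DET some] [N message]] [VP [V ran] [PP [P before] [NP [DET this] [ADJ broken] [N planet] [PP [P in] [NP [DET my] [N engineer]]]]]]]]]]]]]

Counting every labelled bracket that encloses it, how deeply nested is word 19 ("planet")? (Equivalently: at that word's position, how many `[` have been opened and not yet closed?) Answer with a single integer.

11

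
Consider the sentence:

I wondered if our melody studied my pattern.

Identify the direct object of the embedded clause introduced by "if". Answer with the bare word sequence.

my pattern

Within the embedded clause introduced by "if", the direct object of "studied" is "my pattern".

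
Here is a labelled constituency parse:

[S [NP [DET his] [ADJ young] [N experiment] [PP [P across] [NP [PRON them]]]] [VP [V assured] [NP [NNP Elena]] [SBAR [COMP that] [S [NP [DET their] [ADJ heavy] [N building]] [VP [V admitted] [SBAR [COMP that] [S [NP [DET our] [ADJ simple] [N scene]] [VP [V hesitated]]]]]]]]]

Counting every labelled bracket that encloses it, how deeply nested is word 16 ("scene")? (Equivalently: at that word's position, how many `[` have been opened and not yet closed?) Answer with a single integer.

9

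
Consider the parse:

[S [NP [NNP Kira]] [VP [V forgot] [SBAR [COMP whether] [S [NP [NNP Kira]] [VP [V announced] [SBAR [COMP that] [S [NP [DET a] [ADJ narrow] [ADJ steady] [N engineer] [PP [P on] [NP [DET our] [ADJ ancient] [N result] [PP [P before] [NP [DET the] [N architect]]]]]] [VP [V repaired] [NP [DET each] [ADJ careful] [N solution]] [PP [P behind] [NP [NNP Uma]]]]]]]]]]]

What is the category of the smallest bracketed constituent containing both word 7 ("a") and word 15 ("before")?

Both words fall inside [NP a narrow steady engineer on our ancient result before the architect] (words 7–17), and no smaller constituent contains them both. Label: NP.

NP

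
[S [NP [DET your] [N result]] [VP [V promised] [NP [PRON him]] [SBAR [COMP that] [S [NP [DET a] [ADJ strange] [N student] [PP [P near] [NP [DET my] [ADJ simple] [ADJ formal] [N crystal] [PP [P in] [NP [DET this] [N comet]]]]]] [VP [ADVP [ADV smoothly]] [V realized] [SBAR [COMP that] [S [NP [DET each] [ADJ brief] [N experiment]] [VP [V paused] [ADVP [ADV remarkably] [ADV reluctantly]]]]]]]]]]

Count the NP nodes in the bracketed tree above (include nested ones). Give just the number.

6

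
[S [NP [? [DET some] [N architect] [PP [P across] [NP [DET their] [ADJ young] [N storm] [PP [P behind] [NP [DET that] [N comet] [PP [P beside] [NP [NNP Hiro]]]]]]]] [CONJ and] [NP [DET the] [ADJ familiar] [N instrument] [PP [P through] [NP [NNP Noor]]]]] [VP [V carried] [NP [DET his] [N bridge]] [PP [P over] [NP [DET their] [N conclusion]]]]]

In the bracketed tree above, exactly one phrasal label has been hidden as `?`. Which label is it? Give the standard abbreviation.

A constituent whose immediate children are DET 'some', N 'architect', PP is a noun phrase: NP.

NP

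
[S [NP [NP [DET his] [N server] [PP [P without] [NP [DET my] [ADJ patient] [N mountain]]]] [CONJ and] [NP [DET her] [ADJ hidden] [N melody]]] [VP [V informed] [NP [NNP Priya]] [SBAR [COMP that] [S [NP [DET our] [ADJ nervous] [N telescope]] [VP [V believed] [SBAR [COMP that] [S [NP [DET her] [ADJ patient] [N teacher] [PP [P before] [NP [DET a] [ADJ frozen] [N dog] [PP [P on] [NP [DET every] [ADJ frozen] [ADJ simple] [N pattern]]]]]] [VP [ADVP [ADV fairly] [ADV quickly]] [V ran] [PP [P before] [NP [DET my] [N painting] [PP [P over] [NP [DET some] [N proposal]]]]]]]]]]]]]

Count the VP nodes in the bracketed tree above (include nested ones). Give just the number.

3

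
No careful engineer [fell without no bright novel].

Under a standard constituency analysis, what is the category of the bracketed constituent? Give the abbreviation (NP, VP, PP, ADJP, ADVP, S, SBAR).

VP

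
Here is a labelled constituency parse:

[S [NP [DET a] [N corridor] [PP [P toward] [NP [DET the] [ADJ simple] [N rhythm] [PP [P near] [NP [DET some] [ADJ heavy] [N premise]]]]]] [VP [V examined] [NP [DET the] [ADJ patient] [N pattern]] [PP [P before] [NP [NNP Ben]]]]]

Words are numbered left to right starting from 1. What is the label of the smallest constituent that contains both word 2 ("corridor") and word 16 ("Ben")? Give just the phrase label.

Both words fall inside [S a corridor toward the simple rhythm near some heavy premise examined the patient pattern before Ben] (words 1–16), and no smaller constituent contains them both. Label: S.

S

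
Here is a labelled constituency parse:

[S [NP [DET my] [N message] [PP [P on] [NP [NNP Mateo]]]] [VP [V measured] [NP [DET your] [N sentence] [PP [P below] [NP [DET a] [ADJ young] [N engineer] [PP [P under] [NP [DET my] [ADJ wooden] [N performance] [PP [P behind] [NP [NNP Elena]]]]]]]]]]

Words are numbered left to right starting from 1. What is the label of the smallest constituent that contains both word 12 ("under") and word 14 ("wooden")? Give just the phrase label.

PP

Both words fall inside [PP under my wooden performance behind Elena] (words 12–17), and no smaller constituent contains them both. Label: PP.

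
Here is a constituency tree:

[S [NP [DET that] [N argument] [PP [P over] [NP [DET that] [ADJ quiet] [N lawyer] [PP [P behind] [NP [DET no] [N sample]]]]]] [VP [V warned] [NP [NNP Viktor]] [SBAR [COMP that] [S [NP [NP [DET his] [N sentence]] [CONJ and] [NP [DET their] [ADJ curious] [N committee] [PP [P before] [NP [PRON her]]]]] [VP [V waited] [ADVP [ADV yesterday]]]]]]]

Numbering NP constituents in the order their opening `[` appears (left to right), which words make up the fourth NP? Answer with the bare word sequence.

In left-to-right order the NP constituents are "that argument over that quiet lawyer behind no sample"; "that quiet lawyer behind no sample"; "no sample"; "Viktor"; "his sentence and their curious committee before her"; "his sentence"; "their curious committee before her"; "her". Number 4 is "Viktor".

Viktor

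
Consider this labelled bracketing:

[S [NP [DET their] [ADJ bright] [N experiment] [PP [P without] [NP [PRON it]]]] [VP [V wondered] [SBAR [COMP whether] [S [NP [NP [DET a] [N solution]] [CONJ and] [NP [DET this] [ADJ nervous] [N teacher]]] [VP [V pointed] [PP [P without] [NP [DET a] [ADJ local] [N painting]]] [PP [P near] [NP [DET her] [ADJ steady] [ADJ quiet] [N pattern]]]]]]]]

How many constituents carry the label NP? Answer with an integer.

7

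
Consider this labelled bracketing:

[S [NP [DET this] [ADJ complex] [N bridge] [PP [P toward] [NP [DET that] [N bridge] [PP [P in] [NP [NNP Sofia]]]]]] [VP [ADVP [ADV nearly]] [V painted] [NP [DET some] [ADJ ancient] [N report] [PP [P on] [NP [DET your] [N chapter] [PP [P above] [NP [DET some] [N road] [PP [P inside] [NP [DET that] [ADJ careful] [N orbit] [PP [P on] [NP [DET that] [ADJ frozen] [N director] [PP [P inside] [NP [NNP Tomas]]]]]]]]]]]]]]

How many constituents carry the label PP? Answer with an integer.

The PP constituents are: [PP toward that bridge in Sofia]; [PP in Sofia]; [PP on your chapter above some road inside that careful orbit on that frozen director inside Tomas]; [PP above some road inside that careful orbit on that frozen director inside Tomas]; [PP inside that careful orbit on that frozen director inside Tomas]; [PP on that frozen director inside Tomas] …. Total: 7.

7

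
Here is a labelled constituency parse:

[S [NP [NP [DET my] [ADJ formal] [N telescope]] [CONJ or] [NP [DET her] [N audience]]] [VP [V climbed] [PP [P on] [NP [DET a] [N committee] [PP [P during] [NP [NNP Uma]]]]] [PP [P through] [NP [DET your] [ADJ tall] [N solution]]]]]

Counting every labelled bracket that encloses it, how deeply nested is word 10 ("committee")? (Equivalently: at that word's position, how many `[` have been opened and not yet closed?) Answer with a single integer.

5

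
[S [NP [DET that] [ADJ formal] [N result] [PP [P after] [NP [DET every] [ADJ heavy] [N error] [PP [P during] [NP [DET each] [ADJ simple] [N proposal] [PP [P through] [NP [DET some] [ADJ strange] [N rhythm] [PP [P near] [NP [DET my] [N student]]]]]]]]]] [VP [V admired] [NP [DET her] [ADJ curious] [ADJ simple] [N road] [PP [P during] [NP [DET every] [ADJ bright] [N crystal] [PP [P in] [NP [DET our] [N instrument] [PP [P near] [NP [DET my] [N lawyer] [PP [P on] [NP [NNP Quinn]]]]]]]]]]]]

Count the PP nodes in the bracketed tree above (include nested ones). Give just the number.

Listing each PP by its span: [PP after every heavy error during each simple proposal through some strange rhythm near my student]; [PP during each simple proposal through some strange rhythm near my student]; [PP through some strange rhythm near my student]; [PP near my student]; [PP during every bright crystal in our instrument near my lawyer on Quinn]; [PP in our instrument near my lawyer on Quinn] … — that makes 8.

8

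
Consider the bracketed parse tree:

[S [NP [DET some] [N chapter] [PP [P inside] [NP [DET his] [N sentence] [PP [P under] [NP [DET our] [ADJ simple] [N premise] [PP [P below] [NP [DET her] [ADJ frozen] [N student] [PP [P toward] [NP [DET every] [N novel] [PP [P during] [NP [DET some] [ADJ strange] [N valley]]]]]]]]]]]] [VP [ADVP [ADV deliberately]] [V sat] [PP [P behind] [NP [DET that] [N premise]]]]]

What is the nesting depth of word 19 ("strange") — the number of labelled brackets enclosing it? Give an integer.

Path from the root down to the word: S → NP → PP → NP → PP → NP → PP → NP → PP → NP → PP → NP → ADJ. That is 13 enclosing brackets.

13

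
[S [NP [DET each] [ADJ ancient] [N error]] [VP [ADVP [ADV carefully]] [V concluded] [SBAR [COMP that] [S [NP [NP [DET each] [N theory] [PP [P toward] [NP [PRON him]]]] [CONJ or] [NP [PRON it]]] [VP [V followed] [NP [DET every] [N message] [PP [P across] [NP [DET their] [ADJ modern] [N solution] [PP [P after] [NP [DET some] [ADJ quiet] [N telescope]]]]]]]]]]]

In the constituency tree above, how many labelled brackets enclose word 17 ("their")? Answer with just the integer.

9

Counting open brackets not yet closed at "their": [S [VP [SBAR [S [VP [NP [PP [NP [DET = 9.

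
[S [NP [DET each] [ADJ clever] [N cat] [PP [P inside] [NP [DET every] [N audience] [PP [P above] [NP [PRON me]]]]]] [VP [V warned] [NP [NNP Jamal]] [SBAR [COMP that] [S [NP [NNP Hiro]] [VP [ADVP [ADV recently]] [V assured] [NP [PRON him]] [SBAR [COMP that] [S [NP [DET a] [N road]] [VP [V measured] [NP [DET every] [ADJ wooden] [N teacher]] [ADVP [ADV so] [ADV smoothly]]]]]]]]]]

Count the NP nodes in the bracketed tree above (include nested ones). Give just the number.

Scanning left to right, an opening `[NP` appears at word positions 1, 5, 8, 10, 12, 15, 17, 20 — 8 in total.

8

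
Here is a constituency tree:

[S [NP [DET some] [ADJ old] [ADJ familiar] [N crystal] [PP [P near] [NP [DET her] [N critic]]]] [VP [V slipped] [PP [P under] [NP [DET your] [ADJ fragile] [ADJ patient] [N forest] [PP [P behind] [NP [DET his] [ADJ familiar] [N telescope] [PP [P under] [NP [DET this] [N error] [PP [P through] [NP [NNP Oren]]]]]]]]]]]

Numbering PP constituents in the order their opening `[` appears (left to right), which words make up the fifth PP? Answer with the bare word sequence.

Opening `[PP` markers occur at word positions 5, 9, 14, 18, 21; the fifth of these opens the constituent [PP through Oren].

through Oren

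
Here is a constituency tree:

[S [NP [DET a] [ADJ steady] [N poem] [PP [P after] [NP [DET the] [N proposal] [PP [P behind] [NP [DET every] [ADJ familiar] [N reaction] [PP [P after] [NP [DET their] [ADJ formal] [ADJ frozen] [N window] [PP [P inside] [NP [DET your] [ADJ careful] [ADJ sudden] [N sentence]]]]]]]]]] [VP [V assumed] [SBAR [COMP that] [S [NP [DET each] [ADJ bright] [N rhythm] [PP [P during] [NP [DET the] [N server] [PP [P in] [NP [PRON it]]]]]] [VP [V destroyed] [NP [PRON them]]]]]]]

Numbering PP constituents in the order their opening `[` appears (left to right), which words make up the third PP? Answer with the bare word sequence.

after their formal frozen window inside your careful sudden sentence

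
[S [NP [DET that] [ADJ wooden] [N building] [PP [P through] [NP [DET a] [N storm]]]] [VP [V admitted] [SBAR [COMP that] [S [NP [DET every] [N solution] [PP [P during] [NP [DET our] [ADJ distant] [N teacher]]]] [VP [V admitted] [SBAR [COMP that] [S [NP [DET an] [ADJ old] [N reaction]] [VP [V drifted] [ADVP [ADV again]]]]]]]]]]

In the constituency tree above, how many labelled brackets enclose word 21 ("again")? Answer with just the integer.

The word sits inside ADV, which is inside ADVP, inside VP, inside S, inside SBAR, inside VP, inside S, inside SBAR, inside VP, inside S — 10 brackets in all.

10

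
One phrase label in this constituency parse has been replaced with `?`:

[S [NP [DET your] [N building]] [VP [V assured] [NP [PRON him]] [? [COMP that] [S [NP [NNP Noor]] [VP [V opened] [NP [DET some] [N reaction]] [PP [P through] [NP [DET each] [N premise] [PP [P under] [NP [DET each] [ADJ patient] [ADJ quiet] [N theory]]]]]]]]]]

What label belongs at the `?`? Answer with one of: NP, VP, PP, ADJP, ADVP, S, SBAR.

SBAR

The `?` node immediately contains: COMP 'that', S. That is the internal structure of a subordinate clause, so the label is SBAR.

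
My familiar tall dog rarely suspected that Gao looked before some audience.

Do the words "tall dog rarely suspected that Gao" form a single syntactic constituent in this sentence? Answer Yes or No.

No

"tall" belongs to the noun phrase "my familiar tall dog" while "Gao" belongs to the verb phrase "rarely suspected that Gao looked before some audience"; a span that runs across that boundary is not a single phrase.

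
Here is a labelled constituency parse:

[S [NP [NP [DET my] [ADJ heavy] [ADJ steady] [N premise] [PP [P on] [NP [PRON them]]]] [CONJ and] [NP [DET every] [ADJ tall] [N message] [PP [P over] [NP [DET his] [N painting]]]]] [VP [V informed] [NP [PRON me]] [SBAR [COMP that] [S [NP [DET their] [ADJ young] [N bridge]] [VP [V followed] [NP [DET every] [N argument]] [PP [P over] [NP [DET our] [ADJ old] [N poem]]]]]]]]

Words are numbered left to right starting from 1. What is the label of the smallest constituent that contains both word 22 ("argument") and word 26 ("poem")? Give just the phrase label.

Word 22 lies under S → VP → SBAR → S → VP → NP → N; word 26 lies under S → VP → SBAR → S → VP → PP → NP → N. The lowest shared node is the VP.

VP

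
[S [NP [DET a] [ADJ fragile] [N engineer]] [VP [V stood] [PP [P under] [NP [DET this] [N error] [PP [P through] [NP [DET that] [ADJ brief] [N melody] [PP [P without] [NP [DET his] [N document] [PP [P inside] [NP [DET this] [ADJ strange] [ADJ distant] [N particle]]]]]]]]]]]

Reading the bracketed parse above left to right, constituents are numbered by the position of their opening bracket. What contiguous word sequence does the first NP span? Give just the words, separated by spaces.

a fragile engineer

In left-to-right order the NP constituents are "a fragile engineer"; "this error through that brief melody without his document inside this strange distant particle"; "that brief melody without his document inside this strange distant particle"; "his document inside this strange distant particle"; "this strange distant particle". Number 1 is "a fragile engineer".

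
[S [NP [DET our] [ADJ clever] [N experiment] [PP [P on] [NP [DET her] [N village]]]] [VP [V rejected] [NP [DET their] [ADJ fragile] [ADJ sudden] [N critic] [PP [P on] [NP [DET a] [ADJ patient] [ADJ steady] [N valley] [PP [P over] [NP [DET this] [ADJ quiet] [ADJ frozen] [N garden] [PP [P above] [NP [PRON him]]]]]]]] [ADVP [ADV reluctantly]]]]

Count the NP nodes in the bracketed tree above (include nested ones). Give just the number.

Scanning left to right, an opening `[NP` appears at word positions 1, 5, 8, 13, 18, 23 — 6 in total.

6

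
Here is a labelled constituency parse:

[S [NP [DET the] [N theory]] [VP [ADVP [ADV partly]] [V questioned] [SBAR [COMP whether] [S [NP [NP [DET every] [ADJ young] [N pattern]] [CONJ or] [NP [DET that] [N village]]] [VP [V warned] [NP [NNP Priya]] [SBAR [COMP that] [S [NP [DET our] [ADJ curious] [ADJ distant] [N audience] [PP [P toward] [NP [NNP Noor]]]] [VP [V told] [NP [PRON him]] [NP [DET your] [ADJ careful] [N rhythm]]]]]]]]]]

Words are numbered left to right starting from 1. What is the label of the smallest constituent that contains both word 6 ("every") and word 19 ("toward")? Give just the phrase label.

Word 6 lies under S → VP → SBAR → S → NP → NP → DET; word 19 lies under S → VP → SBAR → S → VP → SBAR → S → NP → PP → P. The lowest shared node is the S.

S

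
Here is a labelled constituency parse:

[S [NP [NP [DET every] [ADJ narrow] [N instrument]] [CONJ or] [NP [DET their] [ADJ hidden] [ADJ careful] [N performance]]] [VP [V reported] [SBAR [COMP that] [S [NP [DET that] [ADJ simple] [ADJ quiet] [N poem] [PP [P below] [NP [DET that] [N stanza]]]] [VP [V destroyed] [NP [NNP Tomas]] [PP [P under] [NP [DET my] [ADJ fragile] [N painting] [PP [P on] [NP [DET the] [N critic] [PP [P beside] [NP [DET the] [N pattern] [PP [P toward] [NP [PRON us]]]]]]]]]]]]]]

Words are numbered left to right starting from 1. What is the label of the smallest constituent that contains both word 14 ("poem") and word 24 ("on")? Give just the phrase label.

Word 14 lies under S → VP → SBAR → S → NP → N; word 24 lies under S → VP → SBAR → S → VP → PP → NP → PP → P. The lowest shared node is the S.

S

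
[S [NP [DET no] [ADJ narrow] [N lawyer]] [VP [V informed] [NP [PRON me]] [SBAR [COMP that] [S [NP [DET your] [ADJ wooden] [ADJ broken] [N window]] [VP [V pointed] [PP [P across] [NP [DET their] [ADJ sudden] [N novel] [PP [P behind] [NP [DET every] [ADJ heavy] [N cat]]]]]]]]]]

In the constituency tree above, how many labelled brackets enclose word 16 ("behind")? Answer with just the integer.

9

Path from the root down to the word: S → VP → SBAR → S → VP → PP → NP → PP → P. That is 9 enclosing brackets.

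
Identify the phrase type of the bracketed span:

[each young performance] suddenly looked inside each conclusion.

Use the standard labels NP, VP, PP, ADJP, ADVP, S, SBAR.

NP

"performance" is the head of the bracketed span, so the span is a noun phrase: NP.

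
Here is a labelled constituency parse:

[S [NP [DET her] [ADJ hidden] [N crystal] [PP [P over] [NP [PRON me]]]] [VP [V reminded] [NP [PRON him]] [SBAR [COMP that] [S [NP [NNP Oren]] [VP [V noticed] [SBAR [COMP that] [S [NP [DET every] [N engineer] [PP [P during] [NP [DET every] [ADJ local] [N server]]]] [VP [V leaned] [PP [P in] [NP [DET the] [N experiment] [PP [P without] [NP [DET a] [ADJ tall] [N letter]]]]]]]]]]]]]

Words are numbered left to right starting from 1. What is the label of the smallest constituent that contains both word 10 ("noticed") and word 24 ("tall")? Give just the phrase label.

The smallest bracket enclosing both words is [VP noticed that every engineer during every local server leaned in the experiment without a tall letter], so the label is VP.

VP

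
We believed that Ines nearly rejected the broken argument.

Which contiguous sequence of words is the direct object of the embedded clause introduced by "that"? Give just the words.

Within the embedded clause introduced by "that", the direct object of "rejected" is "the broken argument".

the broken argument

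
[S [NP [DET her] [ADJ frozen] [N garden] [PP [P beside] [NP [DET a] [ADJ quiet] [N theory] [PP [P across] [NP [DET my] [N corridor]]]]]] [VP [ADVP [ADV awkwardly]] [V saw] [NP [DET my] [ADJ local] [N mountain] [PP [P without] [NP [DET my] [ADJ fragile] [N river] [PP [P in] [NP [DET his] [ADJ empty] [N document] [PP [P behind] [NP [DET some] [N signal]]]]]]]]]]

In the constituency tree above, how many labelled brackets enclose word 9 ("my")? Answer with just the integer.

7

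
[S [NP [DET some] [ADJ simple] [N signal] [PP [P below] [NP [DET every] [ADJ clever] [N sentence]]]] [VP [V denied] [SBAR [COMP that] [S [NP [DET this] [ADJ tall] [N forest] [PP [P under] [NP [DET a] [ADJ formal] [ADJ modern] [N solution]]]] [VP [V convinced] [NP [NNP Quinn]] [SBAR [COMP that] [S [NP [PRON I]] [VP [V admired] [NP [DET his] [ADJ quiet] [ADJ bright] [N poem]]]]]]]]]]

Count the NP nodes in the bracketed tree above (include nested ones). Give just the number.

The NP constituents are: [NP some simple signal below every clever sentence]; [NP every clever sentence]; [NP this tall forest under a formal modern solution]; [NP a formal modern solution]; [NP Quinn]; [NP I] …. Total: 7.

7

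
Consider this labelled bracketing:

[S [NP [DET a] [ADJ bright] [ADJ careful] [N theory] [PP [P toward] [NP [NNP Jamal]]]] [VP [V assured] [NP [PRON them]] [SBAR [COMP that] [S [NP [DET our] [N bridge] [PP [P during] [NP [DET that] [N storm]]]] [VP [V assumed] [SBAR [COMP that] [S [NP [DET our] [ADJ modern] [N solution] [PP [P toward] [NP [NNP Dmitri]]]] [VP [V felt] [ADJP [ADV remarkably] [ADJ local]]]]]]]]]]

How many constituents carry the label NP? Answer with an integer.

7

The NP constituents are: [NP a bright careful theory toward Jamal]; [NP Jamal]; [NP them]; [NP our bridge during that storm]; [NP that storm]; [NP our modern solution toward Dmitri] …. Total: 7.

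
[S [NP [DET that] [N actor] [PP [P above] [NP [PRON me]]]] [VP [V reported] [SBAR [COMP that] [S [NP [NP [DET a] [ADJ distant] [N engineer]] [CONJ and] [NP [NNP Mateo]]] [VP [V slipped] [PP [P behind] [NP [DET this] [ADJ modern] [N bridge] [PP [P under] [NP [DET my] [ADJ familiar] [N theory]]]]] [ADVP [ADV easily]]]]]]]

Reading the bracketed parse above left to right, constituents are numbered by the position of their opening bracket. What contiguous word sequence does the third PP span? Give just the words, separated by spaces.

under my familiar theory

In left-to-right order the PP constituents are "above me"; "behind this modern bridge under my familiar theory"; "under my familiar theory". Number 3 is "under my familiar theory".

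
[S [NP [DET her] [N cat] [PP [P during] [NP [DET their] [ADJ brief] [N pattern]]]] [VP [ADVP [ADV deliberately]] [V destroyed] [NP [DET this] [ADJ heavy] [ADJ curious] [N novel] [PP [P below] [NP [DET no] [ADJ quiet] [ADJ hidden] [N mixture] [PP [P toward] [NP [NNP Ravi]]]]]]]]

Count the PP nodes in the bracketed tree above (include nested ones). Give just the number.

Listing each PP by its span: [PP during their brief pattern]; [PP below no quiet hidden mixture toward Ravi]; [PP toward Ravi] — that makes 3.

3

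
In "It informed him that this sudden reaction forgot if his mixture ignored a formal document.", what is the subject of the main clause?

In the main clause the verb is "informed"; the NP preceding it, "it", is the subject.

it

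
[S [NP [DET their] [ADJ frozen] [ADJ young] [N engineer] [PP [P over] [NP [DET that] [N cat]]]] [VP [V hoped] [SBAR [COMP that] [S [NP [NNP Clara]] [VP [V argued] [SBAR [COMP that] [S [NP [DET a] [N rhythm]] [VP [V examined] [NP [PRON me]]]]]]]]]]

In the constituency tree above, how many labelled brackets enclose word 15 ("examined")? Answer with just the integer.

9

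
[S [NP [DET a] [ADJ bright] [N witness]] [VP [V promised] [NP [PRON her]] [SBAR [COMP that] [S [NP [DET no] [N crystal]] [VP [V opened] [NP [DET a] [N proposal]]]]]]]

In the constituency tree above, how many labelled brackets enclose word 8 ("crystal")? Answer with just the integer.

6

Counting open brackets not yet closed at "crystal": [S [VP [SBAR [S [NP [N = 6.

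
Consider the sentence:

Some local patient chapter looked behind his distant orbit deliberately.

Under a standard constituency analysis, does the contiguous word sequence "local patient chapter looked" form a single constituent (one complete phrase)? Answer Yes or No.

No

The smallest constituent containing the whole sequence is the clause [S some local patient chapter looked behind his distant orbit deliberately], but the sequence is only part of it — it straddles the boundary between noun phrase "some local patient chapter" and verb phrase "looked behind his distant orbit deliberately".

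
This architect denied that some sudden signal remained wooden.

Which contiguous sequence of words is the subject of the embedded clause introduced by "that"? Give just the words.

"some sudden signal" is the NP that combines with the VP headed by "remained" to form the embedded clause introduced by "that" — the subject.

some sudden signal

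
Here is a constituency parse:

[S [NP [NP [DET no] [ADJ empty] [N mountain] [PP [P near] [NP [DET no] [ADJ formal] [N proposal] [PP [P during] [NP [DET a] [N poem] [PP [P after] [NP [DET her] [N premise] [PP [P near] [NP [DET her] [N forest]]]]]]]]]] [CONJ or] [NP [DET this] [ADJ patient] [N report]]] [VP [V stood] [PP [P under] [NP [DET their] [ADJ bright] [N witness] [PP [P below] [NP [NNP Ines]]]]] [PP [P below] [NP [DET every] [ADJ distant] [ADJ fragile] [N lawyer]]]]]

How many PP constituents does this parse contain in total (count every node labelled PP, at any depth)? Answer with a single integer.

The PP constituents are: [PP near no formal proposal during a poem after her premise near her forest]; [PP during a poem after her premise near her forest]; [PP after her premise near her forest]; [PP near her forest]; [PP under their bright witness below Ines]; [PP below Ines] …. Total: 7.

7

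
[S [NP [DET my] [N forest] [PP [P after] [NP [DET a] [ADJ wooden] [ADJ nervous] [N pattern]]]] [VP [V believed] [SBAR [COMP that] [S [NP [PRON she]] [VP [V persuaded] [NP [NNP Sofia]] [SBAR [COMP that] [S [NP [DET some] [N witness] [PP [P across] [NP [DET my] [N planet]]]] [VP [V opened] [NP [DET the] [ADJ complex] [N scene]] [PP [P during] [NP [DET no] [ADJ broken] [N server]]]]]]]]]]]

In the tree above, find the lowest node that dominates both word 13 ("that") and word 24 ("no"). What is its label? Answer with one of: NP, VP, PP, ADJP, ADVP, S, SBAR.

SBAR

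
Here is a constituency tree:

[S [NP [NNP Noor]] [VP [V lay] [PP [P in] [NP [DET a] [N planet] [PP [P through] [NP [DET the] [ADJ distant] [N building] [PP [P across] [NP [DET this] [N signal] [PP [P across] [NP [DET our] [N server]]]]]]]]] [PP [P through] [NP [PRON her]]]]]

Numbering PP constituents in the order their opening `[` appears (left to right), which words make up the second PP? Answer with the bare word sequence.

through the distant building across this signal across our server

In left-to-right order the PP constituents are "in a planet through the distant building across this signal across our server"; "through the distant building across this signal across our server"; "across this signal across our server"; "across our server"; "through her". Number 2 is "through the distant building across this signal across our server".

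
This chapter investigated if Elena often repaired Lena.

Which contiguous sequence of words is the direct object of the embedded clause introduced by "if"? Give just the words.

Within the embedded clause introduced by "if", the direct object of "repaired" is "Lena".

Lena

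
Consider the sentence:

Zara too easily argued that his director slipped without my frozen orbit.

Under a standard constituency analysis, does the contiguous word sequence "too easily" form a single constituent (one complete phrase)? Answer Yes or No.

Yes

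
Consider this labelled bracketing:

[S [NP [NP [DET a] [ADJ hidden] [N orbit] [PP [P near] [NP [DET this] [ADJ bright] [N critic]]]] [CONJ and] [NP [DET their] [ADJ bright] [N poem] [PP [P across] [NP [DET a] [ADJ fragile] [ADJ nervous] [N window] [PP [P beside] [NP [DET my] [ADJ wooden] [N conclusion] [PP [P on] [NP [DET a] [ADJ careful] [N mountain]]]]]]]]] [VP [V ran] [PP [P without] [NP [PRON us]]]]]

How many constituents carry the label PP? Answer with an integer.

5

The PP constituents are: [PP near this bright critic]; [PP across a fragile nervous window beside my wooden conclusion on a careful mountain]; [PP beside my wooden conclusion on a careful mountain]; [PP on a careful mountain]; [PP without us]. Total: 5.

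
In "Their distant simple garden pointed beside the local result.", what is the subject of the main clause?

"their distant simple garden" is the NP that combines with the VP headed by "pointed" to form the main clause — the subject.

their distant simple garden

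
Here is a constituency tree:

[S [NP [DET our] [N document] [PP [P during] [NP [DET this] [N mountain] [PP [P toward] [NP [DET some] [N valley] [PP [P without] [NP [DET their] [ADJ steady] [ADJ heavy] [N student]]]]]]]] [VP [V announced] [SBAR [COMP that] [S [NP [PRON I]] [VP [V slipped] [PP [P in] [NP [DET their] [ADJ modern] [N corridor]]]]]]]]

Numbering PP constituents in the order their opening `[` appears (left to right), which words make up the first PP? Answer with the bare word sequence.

In left-to-right order the PP constituents are "during this mountain toward some valley without their steady heavy student"; "toward some valley without their steady heavy student"; "without their steady heavy student"; "in their modern corridor". Number 1 is "during this mountain toward some valley without their steady heavy student".

during this mountain toward some valley without their steady heavy student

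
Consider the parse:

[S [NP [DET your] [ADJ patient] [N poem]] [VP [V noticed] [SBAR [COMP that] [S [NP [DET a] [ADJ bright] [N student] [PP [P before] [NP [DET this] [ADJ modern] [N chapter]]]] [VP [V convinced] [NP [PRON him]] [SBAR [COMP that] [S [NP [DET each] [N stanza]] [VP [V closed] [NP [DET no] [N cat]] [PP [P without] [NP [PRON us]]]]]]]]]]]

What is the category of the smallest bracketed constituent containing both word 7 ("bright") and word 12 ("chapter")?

NP

Word 7 lies under S → VP → SBAR → S → NP → ADJ; word 12 lies under S → VP → SBAR → S → NP → PP → NP → N. The lowest shared node is the NP.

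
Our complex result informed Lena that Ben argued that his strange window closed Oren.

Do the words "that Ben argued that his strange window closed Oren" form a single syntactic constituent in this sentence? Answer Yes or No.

These words form the whole subordinate clause headed by "that", so yes — one constituent.

Yes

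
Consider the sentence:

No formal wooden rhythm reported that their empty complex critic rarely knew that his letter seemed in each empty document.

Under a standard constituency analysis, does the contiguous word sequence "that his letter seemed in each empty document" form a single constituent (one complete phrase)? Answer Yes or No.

These words form the whole subordinate clause headed by "that", so yes — one constituent.

Yes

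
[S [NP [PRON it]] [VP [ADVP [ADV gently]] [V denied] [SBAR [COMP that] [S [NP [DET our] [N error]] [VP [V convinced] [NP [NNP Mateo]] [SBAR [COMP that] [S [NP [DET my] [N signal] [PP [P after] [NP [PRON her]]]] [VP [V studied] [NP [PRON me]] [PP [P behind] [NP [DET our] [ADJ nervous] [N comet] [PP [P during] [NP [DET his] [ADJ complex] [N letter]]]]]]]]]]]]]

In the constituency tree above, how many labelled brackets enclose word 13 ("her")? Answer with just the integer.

Counting open brackets not yet closed at "her": [S [VP [SBAR [S [VP [SBAR [S [NP [PP [NP [PRON = 11.

11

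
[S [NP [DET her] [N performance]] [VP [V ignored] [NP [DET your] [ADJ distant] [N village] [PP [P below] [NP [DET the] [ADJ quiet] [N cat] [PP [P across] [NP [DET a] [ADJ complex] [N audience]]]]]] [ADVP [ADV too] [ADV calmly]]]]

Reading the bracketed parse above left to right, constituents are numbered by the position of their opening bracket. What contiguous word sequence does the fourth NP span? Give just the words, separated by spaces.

a complex audience

In left-to-right order the NP constituents are "her performance"; "your distant village below the quiet cat across a complex audience"; "the quiet cat across a complex audience"; "a complex audience". Number 4 is "a complex audience".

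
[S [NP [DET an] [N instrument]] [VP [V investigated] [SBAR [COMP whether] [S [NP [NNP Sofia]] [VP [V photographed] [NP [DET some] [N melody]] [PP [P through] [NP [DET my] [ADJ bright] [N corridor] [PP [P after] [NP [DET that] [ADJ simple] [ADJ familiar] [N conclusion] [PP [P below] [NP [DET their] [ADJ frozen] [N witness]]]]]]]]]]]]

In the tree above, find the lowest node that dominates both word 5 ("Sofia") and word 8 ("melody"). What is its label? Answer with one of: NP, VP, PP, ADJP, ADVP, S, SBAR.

S

The smallest bracket enclosing both words is [S Sofia photographed some melody through my bright corridor after that simple familiar conclusion below their frozen witness], so the label is S.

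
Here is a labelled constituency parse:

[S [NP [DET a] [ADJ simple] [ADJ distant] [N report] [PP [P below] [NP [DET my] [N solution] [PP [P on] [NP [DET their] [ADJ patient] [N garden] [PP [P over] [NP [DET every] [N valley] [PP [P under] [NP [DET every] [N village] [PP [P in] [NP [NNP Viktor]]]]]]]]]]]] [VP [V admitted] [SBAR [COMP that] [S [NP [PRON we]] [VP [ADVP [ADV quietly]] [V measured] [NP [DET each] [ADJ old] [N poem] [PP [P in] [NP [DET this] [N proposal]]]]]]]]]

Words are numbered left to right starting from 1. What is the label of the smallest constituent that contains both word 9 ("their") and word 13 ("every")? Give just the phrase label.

NP

Word 9 lies under S → NP → PP → NP → PP → NP → DET; word 13 lies under S → NP → PP → NP → PP → NP → PP → NP → DET. The lowest shared node is the NP.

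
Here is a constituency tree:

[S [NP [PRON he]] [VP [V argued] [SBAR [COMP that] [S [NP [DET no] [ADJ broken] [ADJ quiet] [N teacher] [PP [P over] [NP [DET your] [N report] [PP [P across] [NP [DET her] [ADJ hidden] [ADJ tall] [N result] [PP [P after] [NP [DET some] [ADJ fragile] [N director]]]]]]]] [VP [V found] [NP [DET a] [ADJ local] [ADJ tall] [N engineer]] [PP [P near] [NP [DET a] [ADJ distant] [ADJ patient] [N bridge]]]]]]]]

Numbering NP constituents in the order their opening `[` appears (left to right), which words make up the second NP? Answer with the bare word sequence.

no broken quiet teacher over your report across her hidden tall result after some fragile director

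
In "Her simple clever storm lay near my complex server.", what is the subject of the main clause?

her simple clever storm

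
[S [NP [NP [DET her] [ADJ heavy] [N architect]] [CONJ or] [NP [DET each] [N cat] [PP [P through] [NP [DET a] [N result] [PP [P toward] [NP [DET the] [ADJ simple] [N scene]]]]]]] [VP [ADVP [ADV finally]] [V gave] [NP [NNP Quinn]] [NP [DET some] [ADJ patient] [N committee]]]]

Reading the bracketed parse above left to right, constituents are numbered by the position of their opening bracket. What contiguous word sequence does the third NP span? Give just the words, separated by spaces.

each cat through a result toward the simple scene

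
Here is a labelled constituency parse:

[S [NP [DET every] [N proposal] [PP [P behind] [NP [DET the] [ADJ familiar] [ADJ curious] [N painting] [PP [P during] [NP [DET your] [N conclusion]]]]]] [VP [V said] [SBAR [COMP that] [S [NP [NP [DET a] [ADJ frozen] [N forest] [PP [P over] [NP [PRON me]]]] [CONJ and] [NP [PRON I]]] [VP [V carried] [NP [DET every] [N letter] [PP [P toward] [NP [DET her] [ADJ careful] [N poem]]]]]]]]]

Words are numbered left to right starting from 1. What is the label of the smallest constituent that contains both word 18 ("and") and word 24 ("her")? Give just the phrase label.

S

Both words fall inside [S a frozen forest over me and I carried every letter toward her careful poem] (words 13–26), and no smaller constituent contains them both. Label: S.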